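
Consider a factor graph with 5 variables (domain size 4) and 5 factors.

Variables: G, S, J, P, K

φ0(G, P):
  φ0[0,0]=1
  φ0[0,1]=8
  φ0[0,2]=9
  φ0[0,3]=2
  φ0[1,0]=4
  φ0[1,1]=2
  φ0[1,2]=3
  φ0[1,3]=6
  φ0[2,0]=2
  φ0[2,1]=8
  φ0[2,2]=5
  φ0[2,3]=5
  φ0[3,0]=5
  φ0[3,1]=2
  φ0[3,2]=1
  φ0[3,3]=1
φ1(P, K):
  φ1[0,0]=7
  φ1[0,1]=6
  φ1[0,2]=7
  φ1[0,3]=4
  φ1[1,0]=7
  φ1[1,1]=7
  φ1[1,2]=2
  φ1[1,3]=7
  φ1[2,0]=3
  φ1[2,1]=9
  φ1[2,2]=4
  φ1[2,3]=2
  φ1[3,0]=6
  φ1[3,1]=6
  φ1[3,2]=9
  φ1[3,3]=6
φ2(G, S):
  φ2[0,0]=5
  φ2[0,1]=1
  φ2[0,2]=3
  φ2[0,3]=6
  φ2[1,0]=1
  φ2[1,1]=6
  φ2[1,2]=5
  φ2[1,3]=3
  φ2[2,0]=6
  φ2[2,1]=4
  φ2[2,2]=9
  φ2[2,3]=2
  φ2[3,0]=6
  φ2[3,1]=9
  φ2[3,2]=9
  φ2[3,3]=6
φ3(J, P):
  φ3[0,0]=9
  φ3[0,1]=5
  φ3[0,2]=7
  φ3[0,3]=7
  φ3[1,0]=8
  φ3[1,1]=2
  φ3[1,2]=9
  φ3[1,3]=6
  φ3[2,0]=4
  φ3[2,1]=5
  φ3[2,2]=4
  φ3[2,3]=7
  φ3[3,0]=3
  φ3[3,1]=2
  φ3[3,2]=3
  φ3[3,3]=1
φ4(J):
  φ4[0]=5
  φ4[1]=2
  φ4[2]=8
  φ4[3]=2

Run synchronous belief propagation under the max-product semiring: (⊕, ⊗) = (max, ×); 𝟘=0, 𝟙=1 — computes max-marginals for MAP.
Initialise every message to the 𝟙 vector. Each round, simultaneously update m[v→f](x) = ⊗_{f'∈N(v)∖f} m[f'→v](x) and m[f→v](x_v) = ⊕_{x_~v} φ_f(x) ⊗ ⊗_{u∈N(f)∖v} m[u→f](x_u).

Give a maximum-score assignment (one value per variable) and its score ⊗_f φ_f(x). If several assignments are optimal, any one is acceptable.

assignment: (G=2, S=2, J=2, P=3, K=2); score = 22680

init: all messages = 𝟙 over 4 values
r1 m[φ0→G] = [9, 6, 8, 5]
r1 m[φ0→P] = [5, 8, 9, 6]
r1 m[φ1→P] = [7, 7, 9, 9]
r1 m[φ1→K] = [7, 9, 9, 7]
r1 m[φ2→G] = [6, 6, 9, 9]
r1 m[φ2→S] = [6, 9, 9, 6]
r1 m[φ3→J] = [9, 9, 7, 3]
r1 m[φ3→P] = [9, 5, 9, 7]
r1 m[φ4→J] = [5, 2, 8, 2]
r1 m[G→φ0] = [1, 1, 1, 1]
r1 m[G→φ2] = [1, 1, 1, 1]
r1 m[S→φ2] = [1, 1, 1, 1]
r1 m[J→φ3] = [1, 1, 1, 1]
r1 m[J→φ4] = [1, 1, 1, 1]
r1 m[P→φ0] = [1, 1, 1, 1]
r1 m[P→φ1] = [1, 1, 1, 1]
r1 m[P→φ3] = [1, 1, 1, 1]
r1 m[K→φ1] = [1, 1, 1, 1]
r2 m[φ0→G] = [9, 6, 8, 5]
r2 m[φ0→P] = [5, 8, 9, 6]
r2 m[φ1→P] = [7, 7, 9, 9]
r2 m[φ1→K] = [7, 9, 9, 7]
r2 m[φ2→G] = [6, 6, 9, 9]
r2 m[φ2→S] = [6, 9, 9, 6]
r2 m[φ3→J] = [9, 9, 7, 3]
r2 m[φ3→P] = [9, 5, 9, 7]
r2 m[φ4→J] = [5, 2, 8, 2]
r2 m[G→φ0] = [6, 6, 9, 9]
r2 m[G→φ2] = [9, 6, 8, 5]
r2 m[S→φ2] = [1, 1, 1, 1]
r2 m[J→φ3] = [5, 2, 8, 2]
r2 m[J→φ4] = [9, 9, 7, 3]
r2 m[P→φ0] = [63, 35, 81, 63]
r2 m[P→φ1] = [45, 40, 81, 42]
r2 m[P→φ3] = [35, 56, 81, 54]
r2 m[K→φ1] = [1, 1, 1, 1]
r3 m[φ0→G] = [729, 378, 405, 315]
r3 m[φ0→P] = [45, 72, 54, 45]
r3 m[φ1→P] = [7, 7, 9, 9]
r3 m[φ1→K] = [315, 729, 378, 280]
r3 m[φ2→G] = [6, 6, 9, 9]
r3 m[φ2→S] = [48, 45, 72, 54]
r3 m[φ3→J] = [567, 729, 378, 243]
r3 m[φ3→P] = [45, 40, 35, 56]
r3 m[φ4→J] = [5, 2, 8, 2]
r3 m[G→φ0] = [6, 6, 9, 9]
r3 m[G→φ2] = [9, 6, 8, 5]
r3 m[S→φ2] = [1, 1, 1, 1]
r3 m[J→φ3] = [5, 2, 8, 2]
r3 m[J→φ4] = [9, 9, 7, 3]
r3 m[P→φ0] = [63, 35, 81, 63]
r3 m[P→φ1] = [45, 40, 81, 42]
r3 m[P→φ3] = [35, 56, 81, 54]
r3 m[K→φ1] = [1, 1, 1, 1]
r4 m[φ0→G] = [729, 378, 405, 315]
r4 m[φ0→P] = [45, 72, 54, 45]
r4 m[φ1→P] = [7, 7, 9, 9]
r4 m[φ1→K] = [315, 729, 378, 280]
r4 m[φ2→G] = [6, 6, 9, 9]
r4 m[φ2→S] = [48, 45, 72, 54]
r4 m[φ3→J] = [567, 729, 378, 243]
r4 m[φ3→P] = [45, 40, 35, 56]
r4 m[φ4→J] = [5, 2, 8, 2]
r4 m[G→φ0] = [6, 6, 9, 9]
r4 m[G→φ2] = [729, 378, 405, 315]
r4 m[S→φ2] = [1, 1, 1, 1]
r4 m[J→φ3] = [5, 2, 8, 2]
r4 m[J→φ4] = [567, 729, 378, 243]
r4 m[P→φ0] = [315, 280, 315, 504]
r4 m[P→φ1] = [2025, 2880, 1890, 2520]
r4 m[P→φ3] = [315, 504, 486, 405]
r4 m[K→φ1] = [1, 1, 1, 1]
r5 m[φ0→G] = [2835, 3024, 2520, 1575]
r5 m[φ0→P] = [45, 72, 54, 45]
r5 m[φ1→P] = [7, 7, 9, 9]
r5 m[φ1→K] = [20160, 20160, 22680, 20160]
r5 m[φ2→G] = [6, 6, 9, 9]
r5 m[φ2→S] = [3645, 2835, 3645, 4374]
r5 m[φ3→J] = [3402, 4374, 2835, 1458]
r5 m[φ3→P] = [45, 40, 35, 56]
r5 m[φ4→J] = [5, 2, 8, 2]
r5 m[G→φ0] = [6, 6, 9, 9]
r5 m[G→φ2] = [729, 378, 405, 315]
r5 m[S→φ2] = [1, 1, 1, 1]
r5 m[J→φ3] = [5, 2, 8, 2]
r5 m[J→φ4] = [567, 729, 378, 243]
r5 m[P→φ0] = [315, 280, 315, 504]
r5 m[P→φ1] = [2025, 2880, 1890, 2520]
r5 m[P→φ3] = [315, 504, 486, 405]
r5 m[K→φ1] = [1, 1, 1, 1]
r6 m[φ0→G] = [2835, 3024, 2520, 1575]
r6 m[φ0→P] = [45, 72, 54, 45]
r6 m[φ1→P] = [7, 7, 9, 9]
r6 m[φ1→K] = [20160, 20160, 22680, 20160]
r6 m[φ2→G] = [6, 6, 9, 9]
r6 m[φ2→S] = [3645, 2835, 3645, 4374]
r6 m[φ3→J] = [3402, 4374, 2835, 1458]
r6 m[φ3→P] = [45, 40, 35, 56]
r6 m[φ4→J] = [5, 2, 8, 2]
r6 m[G→φ0] = [6, 6, 9, 9]
r6 m[G→φ2] = [2835, 3024, 2520, 1575]
r6 m[S→φ2] = [1, 1, 1, 1]
r6 m[J→φ3] = [5, 2, 8, 2]
r6 m[J→φ4] = [3402, 4374, 2835, 1458]
r6 m[P→φ0] = [315, 280, 315, 504]
r6 m[P→φ1] = [2025, 2880, 1890, 2520]
r6 m[P→φ3] = [315, 504, 486, 405]
r6 m[K→φ1] = [1, 1, 1, 1]
r7 m[φ0→G] = [2835, 3024, 2520, 1575]
r7 m[φ0→P] = [45, 72, 54, 45]
r7 m[φ1→P] = [7, 7, 9, 9]
r7 m[φ1→K] = [20160, 20160, 22680, 20160]
r7 m[φ2→G] = [6, 6, 9, 9]
r7 m[φ2→S] = [15120, 18144, 22680, 17010]
r7 m[φ3→J] = [3402, 4374, 2835, 1458]
r7 m[φ3→P] = [45, 40, 35, 56]
r7 m[φ4→J] = [5, 2, 8, 2]
r7 m[G→φ0] = [6, 6, 9, 9]
r7 m[G→φ2] = [2835, 3024, 2520, 1575]
r7 m[S→φ2] = [1, 1, 1, 1]
r7 m[J→φ3] = [5, 2, 8, 2]
r7 m[J→φ4] = [3402, 4374, 2835, 1458]
r7 m[P→φ0] = [315, 280, 315, 504]
r7 m[P→φ1] = [2025, 2880, 1890, 2520]
r7 m[P→φ3] = [315, 504, 486, 405]
r7 m[K→φ1] = [1, 1, 1, 1]
r8 m[φ0→G] = [2835, 3024, 2520, 1575]
r8 m[φ0→P] = [45, 72, 54, 45]
r8 m[φ1→P] = [7, 7, 9, 9]
r8 m[φ1→K] = [20160, 20160, 22680, 20160]
r8 m[φ2→G] = [6, 6, 9, 9]
r8 m[φ2→S] = [15120, 18144, 22680, 17010]
r8 m[φ3→J] = [3402, 4374, 2835, 1458]
r8 m[φ3→P] = [45, 40, 35, 56]
r8 m[φ4→J] = [5, 2, 8, 2]
r8 m[G→φ0] = [6, 6, 9, 9]
r8 m[G→φ2] = [2835, 3024, 2520, 1575]
r8 m[S→φ2] = [1, 1, 1, 1]
r8 m[J→φ3] = [5, 2, 8, 2]
r8 m[J→φ4] = [3402, 4374, 2835, 1458]
r8 m[P→φ0] = [315, 280, 315, 504]
r8 m[P→φ1] = [2025, 2880, 1890, 2520]
r8 m[P→φ3] = [315, 504, 486, 405]
r8 m[K→φ1] = [1, 1, 1, 1]
fixed point reached at round 8
traceback from G: (G=2, S=2, J=2, P=3, K=2), score=22680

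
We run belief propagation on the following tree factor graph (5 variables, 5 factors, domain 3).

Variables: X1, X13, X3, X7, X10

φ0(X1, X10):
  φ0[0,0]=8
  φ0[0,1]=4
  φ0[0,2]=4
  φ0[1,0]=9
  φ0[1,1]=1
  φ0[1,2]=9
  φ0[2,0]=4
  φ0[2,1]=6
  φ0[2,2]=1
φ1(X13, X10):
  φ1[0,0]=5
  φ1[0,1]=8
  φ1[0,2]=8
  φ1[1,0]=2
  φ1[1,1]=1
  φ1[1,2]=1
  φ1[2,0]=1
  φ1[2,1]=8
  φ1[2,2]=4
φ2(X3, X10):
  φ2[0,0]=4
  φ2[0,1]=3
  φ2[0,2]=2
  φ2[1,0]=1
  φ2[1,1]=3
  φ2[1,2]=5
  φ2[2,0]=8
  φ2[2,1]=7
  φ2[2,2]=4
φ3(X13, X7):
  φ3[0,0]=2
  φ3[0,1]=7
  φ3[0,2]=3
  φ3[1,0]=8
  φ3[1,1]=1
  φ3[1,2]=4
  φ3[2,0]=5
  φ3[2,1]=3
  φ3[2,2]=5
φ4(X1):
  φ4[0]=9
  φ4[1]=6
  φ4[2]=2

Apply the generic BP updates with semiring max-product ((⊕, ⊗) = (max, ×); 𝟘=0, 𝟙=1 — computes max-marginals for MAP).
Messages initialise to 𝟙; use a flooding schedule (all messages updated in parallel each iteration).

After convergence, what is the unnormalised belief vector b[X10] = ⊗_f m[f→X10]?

init: all messages = 𝟙 over 3 values
r1 m[φ0→X1] = [8, 9, 6]
r1 m[φ0→X10] = [9, 6, 9]
r1 m[φ1→X13] = [8, 2, 8]
r1 m[φ1→X10] = [5, 8, 8]
r1 m[φ2→X3] = [4, 5, 8]
r1 m[φ2→X10] = [8, 7, 5]
r1 m[φ3→X13] = [7, 8, 5]
r1 m[φ3→X7] = [8, 7, 5]
r1 m[φ4→X1] = [9, 6, 2]
r1 m[X1→φ0] = [1, 1, 1]
r1 m[X1→φ4] = [1, 1, 1]
r1 m[X13→φ1] = [1, 1, 1]
r1 m[X13→φ3] = [1, 1, 1]
r1 m[X3→φ2] = [1, 1, 1]
r1 m[X7→φ3] = [1, 1, 1]
r1 m[X10→φ0] = [1, 1, 1]
r1 m[X10→φ1] = [1, 1, 1]
r1 m[X10→φ2] = [1, 1, 1]
r2 m[φ0→X1] = [8, 9, 6]
r2 m[φ0→X10] = [9, 6, 9]
r2 m[φ1→X13] = [8, 2, 8]
r2 m[φ1→X10] = [5, 8, 8]
r2 m[φ2→X3] = [4, 5, 8]
r2 m[φ2→X10] = [8, 7, 5]
r2 m[φ3→X13] = [7, 8, 5]
r2 m[φ3→X7] = [8, 7, 5]
r2 m[φ4→X1] = [9, 6, 2]
r2 m[X1→φ0] = [9, 6, 2]
r2 m[X1→φ4] = [8, 9, 6]
r2 m[X13→φ1] = [7, 8, 5]
r2 m[X13→φ3] = [8, 2, 8]
r2 m[X3→φ2] = [1, 1, 1]
r2 m[X7→φ3] = [1, 1, 1]
r2 m[X10→φ0] = [40, 56, 40]
r2 m[X10→φ1] = [72, 42, 45]
r2 m[X10→φ2] = [45, 48, 72]
r3 m[φ0→X1] = [320, 360, 336]
r3 m[φ0→X10] = [72, 36, 54]
r3 m[φ1→X13] = [360, 144, 336]
r3 m[φ1→X10] = [35, 56, 56]
r3 m[φ2→X3] = [180, 360, 360]
r3 m[φ2→X10] = [8, 7, 5]
r3 m[φ3→X13] = [7, 8, 5]
r3 m[φ3→X7] = [40, 56, 40]
r3 m[φ4→X1] = [9, 6, 2]
r3 m[X1→φ0] = [9, 6, 2]
r3 m[X1→φ4] = [8, 9, 6]
r3 m[X13→φ1] = [7, 8, 5]
r3 m[X13→φ3] = [8, 2, 8]
r3 m[X3→φ2] = [1, 1, 1]
r3 m[X7→φ3] = [1, 1, 1]
r3 m[X10→φ0] = [40, 56, 40]
r3 m[X10→φ1] = [72, 42, 45]
r3 m[X10→φ2] = [45, 48, 72]
r4 m[φ0→X1] = [320, 360, 336]
r4 m[φ0→X10] = [72, 36, 54]
r4 m[φ1→X13] = [360, 144, 336]
r4 m[φ1→X10] = [35, 56, 56]
r4 m[φ2→X3] = [180, 360, 360]
r4 m[φ2→X10] = [8, 7, 5]
r4 m[φ3→X13] = [7, 8, 5]
r4 m[φ3→X7] = [40, 56, 40]
r4 m[φ4→X1] = [9, 6, 2]
r4 m[X1→φ0] = [9, 6, 2]
r4 m[X1→φ4] = [320, 360, 336]
r4 m[X13→φ1] = [7, 8, 5]
r4 m[X13→φ3] = [360, 144, 336]
r4 m[X3→φ2] = [1, 1, 1]
r4 m[X7→φ3] = [1, 1, 1]
r4 m[X10→φ0] = [280, 392, 280]
r4 m[X10→φ1] = [576, 252, 270]
r4 m[X10→φ2] = [2520, 2016, 3024]
r5 m[φ0→X1] = [2240, 2520, 2352]
r5 m[φ0→X10] = [72, 36, 54]
r5 m[φ1→X13] = [2880, 1152, 2016]
r5 m[φ1→X10] = [35, 56, 56]
r5 m[φ2→X3] = [10080, 15120, 20160]
r5 m[φ2→X10] = [8, 7, 5]
r5 m[φ3→X13] = [7, 8, 5]
r5 m[φ3→X7] = [1680, 2520, 1680]
r5 m[φ4→X1] = [9, 6, 2]
r5 m[X1→φ0] = [9, 6, 2]
r5 m[X1→φ4] = [320, 360, 336]
r5 m[X13→φ1] = [7, 8, 5]
r5 m[X13→φ3] = [360, 144, 336]
r5 m[X3→φ2] = [1, 1, 1]
r5 m[X7→φ3] = [1, 1, 1]
r5 m[X10→φ0] = [280, 392, 280]
r5 m[X10→φ1] = [576, 252, 270]
r5 m[X10→φ2] = [2520, 2016, 3024]
r6 m[φ0→X1] = [2240, 2520, 2352]
r6 m[φ0→X10] = [72, 36, 54]
r6 m[φ1→X13] = [2880, 1152, 2016]
r6 m[φ1→X10] = [35, 56, 56]
r6 m[φ2→X3] = [10080, 15120, 20160]
r6 m[φ2→X10] = [8, 7, 5]
r6 m[φ3→X13] = [7, 8, 5]
r6 m[φ3→X7] = [1680, 2520, 1680]
r6 m[φ4→X1] = [9, 6, 2]
r6 m[X1→φ0] = [9, 6, 2]
r6 m[X1→φ4] = [2240, 2520, 2352]
r6 m[X13→φ1] = [7, 8, 5]
r6 m[X13→φ3] = [2880, 1152, 2016]
r6 m[X3→φ2] = [1, 1, 1]
r6 m[X7→φ3] = [1, 1, 1]
r6 m[X10→φ0] = [280, 392, 280]
r6 m[X10→φ1] = [576, 252, 270]
r6 m[X10→φ2] = [2520, 2016, 3024]
r7 m[φ0→X1] = [2240, 2520, 2352]
r7 m[φ0→X10] = [72, 36, 54]
r7 m[φ1→X13] = [2880, 1152, 2016]
r7 m[φ1→X10] = [35, 56, 56]
r7 m[φ2→X3] = [10080, 15120, 20160]
r7 m[φ2→X10] = [8, 7, 5]
r7 m[φ3→X13] = [7, 8, 5]
r7 m[φ3→X7] = [10080, 20160, 10080]
r7 m[φ4→X1] = [9, 6, 2]
r7 m[X1→φ0] = [9, 6, 2]
r7 m[X1→φ4] = [2240, 2520, 2352]
r7 m[X13→φ1] = [7, 8, 5]
r7 m[X13→φ3] = [2880, 1152, 2016]
r7 m[X3→φ2] = [1, 1, 1]
r7 m[X7→φ3] = [1, 1, 1]
r7 m[X10→φ0] = [280, 392, 280]
r7 m[X10→φ1] = [576, 252, 270]
r7 m[X10→φ2] = [2520, 2016, 3024]
r8 m[φ0→X1] = [2240, 2520, 2352]
r8 m[φ0→X10] = [72, 36, 54]
r8 m[φ1→X13] = [2880, 1152, 2016]
r8 m[φ1→X10] = [35, 56, 56]
r8 m[φ2→X3] = [10080, 15120, 20160]
r8 m[φ2→X10] = [8, 7, 5]
r8 m[φ3→X13] = [7, 8, 5]
r8 m[φ3→X7] = [10080, 20160, 10080]
r8 m[φ4→X1] = [9, 6, 2]
r8 m[X1→φ0] = [9, 6, 2]
r8 m[X1→φ4] = [2240, 2520, 2352]
r8 m[X13→φ1] = [7, 8, 5]
r8 m[X13→φ3] = [2880, 1152, 2016]
r8 m[X3→φ2] = [1, 1, 1]
r8 m[X7→φ3] = [1, 1, 1]
r8 m[X10→φ0] = [280, 392, 280]
r8 m[X10→φ1] = [576, 252, 270]
r8 m[X10→φ2] = [2520, 2016, 3024]
fixed point reached at round 8
b[X10] = ⊗ incoming = [20160, 14112, 15120]

b[X10] = [20160, 14112, 15120]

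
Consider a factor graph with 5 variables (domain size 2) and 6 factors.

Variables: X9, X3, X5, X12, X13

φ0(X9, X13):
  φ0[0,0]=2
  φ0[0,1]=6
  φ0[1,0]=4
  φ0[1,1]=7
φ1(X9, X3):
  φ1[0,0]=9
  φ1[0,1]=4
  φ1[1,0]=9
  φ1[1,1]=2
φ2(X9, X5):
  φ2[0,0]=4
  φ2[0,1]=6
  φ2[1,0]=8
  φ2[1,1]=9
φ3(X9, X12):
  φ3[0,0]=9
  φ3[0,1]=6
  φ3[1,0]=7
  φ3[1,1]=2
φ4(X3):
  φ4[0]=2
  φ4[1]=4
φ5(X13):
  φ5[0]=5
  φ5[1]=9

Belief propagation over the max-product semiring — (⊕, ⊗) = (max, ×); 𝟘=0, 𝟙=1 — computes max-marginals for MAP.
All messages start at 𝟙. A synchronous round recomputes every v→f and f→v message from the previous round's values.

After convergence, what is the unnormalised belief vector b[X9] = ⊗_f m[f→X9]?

init: all messages = 𝟙 over 2 values
r1 m[φ0→X9] = [6, 7]
r1 m[φ0→X13] = [4, 7]
r1 m[φ1→X9] = [9, 9]
r1 m[φ1→X3] = [9, 4]
r1 m[φ2→X9] = [6, 9]
r1 m[φ2→X5] = [8, 9]
r1 m[φ3→X9] = [9, 7]
r1 m[φ3→X12] = [9, 6]
r1 m[φ4→X3] = [2, 4]
r1 m[φ5→X13] = [5, 9]
r1 m[X9→φ0] = [1, 1]
r1 m[X9→φ1] = [1, 1]
r1 m[X9→φ2] = [1, 1]
r1 m[X9→φ3] = [1, 1]
r1 m[X3→φ1] = [1, 1]
r1 m[X3→φ4] = [1, 1]
r1 m[X5→φ2] = [1, 1]
r1 m[X12→φ3] = [1, 1]
r1 m[X13→φ0] = [1, 1]
r1 m[X13→φ5] = [1, 1]
r2 m[φ0→X9] = [6, 7]
r2 m[φ0→X13] = [4, 7]
r2 m[φ1→X9] = [9, 9]
r2 m[φ1→X3] = [9, 4]
r2 m[φ2→X9] = [6, 9]
r2 m[φ2→X5] = [8, 9]
r2 m[φ3→X9] = [9, 7]
r2 m[φ3→X12] = [9, 6]
r2 m[φ4→X3] = [2, 4]
r2 m[φ5→X13] = [5, 9]
r2 m[X9→φ0] = [486, 567]
r2 m[X9→φ1] = [324, 441]
r2 m[X9→φ2] = [486, 441]
r2 m[X9→φ3] = [324, 567]
r2 m[X3→φ1] = [2, 4]
r2 m[X3→φ4] = [9, 4]
r2 m[X5→φ2] = [1, 1]
r2 m[X12→φ3] = [1, 1]
r2 m[X13→φ0] = [5, 9]
r2 m[X13→φ5] = [4, 7]
r3 m[φ0→X9] = [54, 63]
r3 m[φ0→X13] = [2268, 3969]
r3 m[φ1→X9] = [18, 18]
r3 m[φ1→X3] = [3969, 1296]
r3 m[φ2→X9] = [6, 9]
r3 m[φ2→X5] = [3528, 3969]
r3 m[φ3→X9] = [9, 7]
r3 m[φ3→X12] = [3969, 1944]
r3 m[φ4→X3] = [2, 4]
r3 m[φ5→X13] = [5, 9]
r3 m[X9→φ0] = [486, 567]
r3 m[X9→φ1] = [324, 441]
r3 m[X9→φ2] = [486, 441]
r3 m[X9→φ3] = [324, 567]
r3 m[X3→φ1] = [2, 4]
r3 m[X3→φ4] = [9, 4]
r3 m[X5→φ2] = [1, 1]
r3 m[X12→φ3] = [1, 1]
r3 m[X13→φ0] = [5, 9]
r3 m[X13→φ5] = [4, 7]
r4 m[φ0→X9] = [54, 63]
r4 m[φ0→X13] = [2268, 3969]
r4 m[φ1→X9] = [18, 18]
r4 m[φ1→X3] = [3969, 1296]
r4 m[φ2→X9] = [6, 9]
r4 m[φ2→X5] = [3528, 3969]
r4 m[φ3→X9] = [9, 7]
r4 m[φ3→X12] = [3969, 1944]
r4 m[φ4→X3] = [2, 4]
r4 m[φ5→X13] = [5, 9]
r4 m[X9→φ0] = [972, 1134]
r4 m[X9→φ1] = [2916, 3969]
r4 m[X9→φ2] = [8748, 7938]
r4 m[X9→φ3] = [5832, 10206]
r4 m[X3→φ1] = [2, 4]
r4 m[X3→φ4] = [3969, 1296]
r4 m[X5→φ2] = [1, 1]
r4 m[X12→φ3] = [1, 1]
r4 m[X13→φ0] = [5, 9]
r4 m[X13→φ5] = [2268, 3969]
r5 m[φ0→X9] = [54, 63]
r5 m[φ0→X13] = [4536, 7938]
r5 m[φ1→X9] = [18, 18]
r5 m[φ1→X3] = [35721, 11664]
r5 m[φ2→X9] = [6, 9]
r5 m[φ2→X5] = [63504, 71442]
r5 m[φ3→X9] = [9, 7]
r5 m[φ3→X12] = [71442, 34992]
r5 m[φ4→X3] = [2, 4]
r5 m[φ5→X13] = [5, 9]
r5 m[X9→φ0] = [972, 1134]
r5 m[X9→φ1] = [2916, 3969]
r5 m[X9→φ2] = [8748, 7938]
r5 m[X9→φ3] = [5832, 10206]
r5 m[X3→φ1] = [2, 4]
r5 m[X3→φ4] = [3969, 1296]
r5 m[X5→φ2] = [1, 1]
r5 m[X12→φ3] = [1, 1]
r5 m[X13→φ0] = [5, 9]
r5 m[X13→φ5] = [2268, 3969]
r6 m[φ0→X9] = [54, 63]
r6 m[φ0→X13] = [4536, 7938]
r6 m[φ1→X9] = [18, 18]
r6 m[φ1→X3] = [35721, 11664]
r6 m[φ2→X9] = [6, 9]
r6 m[φ2→X5] = [63504, 71442]
r6 m[φ3→X9] = [9, 7]
r6 m[φ3→X12] = [71442, 34992]
r6 m[φ4→X3] = [2, 4]
r6 m[φ5→X13] = [5, 9]
r6 m[X9→φ0] = [972, 1134]
r6 m[X9→φ1] = [2916, 3969]
r6 m[X9→φ2] = [8748, 7938]
r6 m[X9→φ3] = [5832, 10206]
r6 m[X3→φ1] = [2, 4]
r6 m[X3→φ4] = [35721, 11664]
r6 m[X5→φ2] = [1, 1]
r6 m[X12→φ3] = [1, 1]
r6 m[X13→φ0] = [5, 9]
r6 m[X13→φ5] = [4536, 7938]
r7 m[φ0→X9] = [54, 63]
r7 m[φ0→X13] = [4536, 7938]
r7 m[φ1→X9] = [18, 18]
r7 m[φ1→X3] = [35721, 11664]
r7 m[φ2→X9] = [6, 9]
r7 m[φ2→X5] = [63504, 71442]
r7 m[φ3→X9] = [9, 7]
r7 m[φ3→X12] = [71442, 34992]
r7 m[φ4→X3] = [2, 4]
r7 m[φ5→X13] = [5, 9]
r7 m[X9→φ0] = [972, 1134]
r7 m[X9→φ1] = [2916, 3969]
r7 m[X9→φ2] = [8748, 7938]
r7 m[X9→φ3] = [5832, 10206]
r7 m[X3→φ1] = [2, 4]
r7 m[X3→φ4] = [35721, 11664]
r7 m[X5→φ2] = [1, 1]
r7 m[X12→φ3] = [1, 1]
r7 m[X13→φ0] = [5, 9]
r7 m[X13→φ5] = [4536, 7938]
fixed point reached at round 7
b[X9] = ⊗ incoming = [52488, 71442]

b[X9] = [52488, 71442]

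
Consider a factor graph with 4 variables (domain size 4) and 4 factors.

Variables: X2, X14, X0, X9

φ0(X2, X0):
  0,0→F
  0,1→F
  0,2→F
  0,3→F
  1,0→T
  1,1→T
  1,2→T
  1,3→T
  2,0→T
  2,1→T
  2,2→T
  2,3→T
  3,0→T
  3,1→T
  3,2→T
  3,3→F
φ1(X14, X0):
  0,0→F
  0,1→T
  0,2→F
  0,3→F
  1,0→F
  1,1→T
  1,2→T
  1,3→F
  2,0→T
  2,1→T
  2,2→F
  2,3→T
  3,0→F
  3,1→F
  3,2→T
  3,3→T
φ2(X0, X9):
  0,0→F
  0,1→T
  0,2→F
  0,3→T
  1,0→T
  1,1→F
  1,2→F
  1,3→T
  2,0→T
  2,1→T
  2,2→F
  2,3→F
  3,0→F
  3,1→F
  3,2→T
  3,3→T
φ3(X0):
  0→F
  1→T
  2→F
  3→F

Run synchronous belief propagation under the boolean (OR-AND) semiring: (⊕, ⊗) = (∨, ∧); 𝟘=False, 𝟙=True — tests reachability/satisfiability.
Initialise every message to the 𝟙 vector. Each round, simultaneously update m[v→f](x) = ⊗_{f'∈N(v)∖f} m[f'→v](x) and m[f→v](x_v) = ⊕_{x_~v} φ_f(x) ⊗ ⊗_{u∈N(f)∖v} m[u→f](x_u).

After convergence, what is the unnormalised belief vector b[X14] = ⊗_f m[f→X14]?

init: all messages = 𝟙 over 4 values
r1 m[φ0→X2] = [F, T, T, T]
r1 m[φ0→X0] = [T, T, T, T]
r1 m[φ1→X14] = [T, T, T, T]
r1 m[φ1→X0] = [T, T, T, T]
r1 m[φ2→X0] = [T, T, T, T]
r1 m[φ2→X9] = [T, T, T, T]
r1 m[φ3→X0] = [F, T, F, F]
r1 m[X2→φ0] = [T, T, T, T]
r1 m[X14→φ1] = [T, T, T, T]
r1 m[X0→φ0] = [T, T, T, T]
r1 m[X0→φ1] = [T, T, T, T]
r1 m[X0→φ2] = [T, T, T, T]
r1 m[X0→φ3] = [T, T, T, T]
r1 m[X9→φ2] = [T, T, T, T]
r2 m[φ0→X2] = [F, T, T, T]
r2 m[φ0→X0] = [T, T, T, T]
r2 m[φ1→X14] = [T, T, T, T]
r2 m[φ1→X0] = [T, T, T, T]
r2 m[φ2→X0] = [T, T, T, T]
r2 m[φ2→X9] = [T, T, T, T]
r2 m[φ3→X0] = [F, T, F, F]
r2 m[X2→φ0] = [T, T, T, T]
r2 m[X14→φ1] = [T, T, T, T]
r2 m[X0→φ0] = [F, T, F, F]
r2 m[X0→φ1] = [F, T, F, F]
r2 m[X0→φ2] = [F, T, F, F]
r2 m[X0→φ3] = [T, T, T, T]
r2 m[X9→φ2] = [T, T, T, T]
r3 m[φ0→X2] = [F, T, T, T]
r3 m[φ0→X0] = [T, T, T, T]
r3 m[φ1→X14] = [T, T, T, F]
r3 m[φ1→X0] = [T, T, T, T]
r3 m[φ2→X0] = [T, T, T, T]
r3 m[φ2→X9] = [T, F, F, T]
r3 m[φ3→X0] = [F, T, F, F]
r3 m[X2→φ0] = [T, T, T, T]
r3 m[X14→φ1] = [T, T, T, T]
r3 m[X0→φ0] = [F, T, F, F]
r3 m[X0→φ1] = [F, T, F, F]
r3 m[X0→φ2] = [F, T, F, F]
r3 m[X0→φ3] = [T, T, T, T]
r3 m[X9→φ2] = [T, T, T, T]
r4 m[φ0→X2] = [F, T, T, T]
r4 m[φ0→X0] = [T, T, T, T]
r4 m[φ1→X14] = [T, T, T, F]
r4 m[φ1→X0] = [T, T, T, T]
r4 m[φ2→X0] = [T, T, T, T]
r4 m[φ2→X9] = [T, F, F, T]
r4 m[φ3→X0] = [F, T, F, F]
r4 m[X2→φ0] = [T, T, T, T]
r4 m[X14→φ1] = [T, T, T, T]
r4 m[X0→φ0] = [F, T, F, F]
r4 m[X0→φ1] = [F, T, F, F]
r4 m[X0→φ2] = [F, T, F, F]
r4 m[X0→φ3] = [T, T, T, T]
r4 m[X9→φ2] = [T, T, T, T]
fixed point reached at round 4
b[X14] = ⊗ incoming = [T, T, T, F]

b[X14] = [T, T, T, F]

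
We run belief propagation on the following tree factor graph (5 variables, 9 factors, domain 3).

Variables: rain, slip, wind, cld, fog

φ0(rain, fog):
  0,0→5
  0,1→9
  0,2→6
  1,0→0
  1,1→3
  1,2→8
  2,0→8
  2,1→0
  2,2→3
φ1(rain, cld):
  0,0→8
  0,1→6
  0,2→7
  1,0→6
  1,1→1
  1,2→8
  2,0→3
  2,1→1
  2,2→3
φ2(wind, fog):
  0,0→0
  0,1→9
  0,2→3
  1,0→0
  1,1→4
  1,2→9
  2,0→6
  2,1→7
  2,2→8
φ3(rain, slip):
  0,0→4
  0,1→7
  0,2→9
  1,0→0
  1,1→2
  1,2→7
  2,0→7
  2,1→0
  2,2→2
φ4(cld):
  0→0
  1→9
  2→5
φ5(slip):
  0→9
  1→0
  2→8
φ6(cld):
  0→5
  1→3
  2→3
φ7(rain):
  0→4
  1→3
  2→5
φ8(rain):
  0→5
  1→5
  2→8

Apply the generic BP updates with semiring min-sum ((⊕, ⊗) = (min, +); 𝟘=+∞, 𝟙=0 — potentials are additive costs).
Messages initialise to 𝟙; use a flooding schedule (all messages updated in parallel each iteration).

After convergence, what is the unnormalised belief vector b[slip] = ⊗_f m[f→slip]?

init: all messages = 𝟙 over 3 values
r1 m[φ0→rain] = [5, 0, 0]
r1 m[φ0→fog] = [0, 0, 3]
r1 m[φ1→rain] = [6, 1, 1]
r1 m[φ1→cld] = [3, 1, 3]
r1 m[φ2→wind] = [0, 0, 6]
r1 m[φ2→fog] = [0, 4, 3]
r1 m[φ3→rain] = [4, 0, 0]
r1 m[φ3→slip] = [0, 0, 2]
r1 m[φ4→cld] = [0, 9, 5]
r1 m[φ5→slip] = [9, 0, 8]
r1 m[φ6→cld] = [5, 3, 3]
r1 m[φ7→rain] = [4, 3, 5]
r1 m[φ8→rain] = [5, 5, 8]
r1 m[rain→φ0] = [0, 0, 0]
r1 m[rain→φ1] = [0, 0, 0]
r1 m[rain→φ3] = [0, 0, 0]
r1 m[rain→φ7] = [0, 0, 0]
r1 m[rain→φ8] = [0, 0, 0]
r1 m[slip→φ3] = [0, 0, 0]
r1 m[slip→φ5] = [0, 0, 0]
r1 m[wind→φ2] = [0, 0, 0]
r1 m[cld→φ1] = [0, 0, 0]
r1 m[cld→φ4] = [0, 0, 0]
r1 m[cld→φ6] = [0, 0, 0]
r1 m[fog→φ0] = [0, 0, 0]
r1 m[fog→φ2] = [0, 0, 0]
r2 m[φ0→rain] = [5, 0, 0]
r2 m[φ0→fog] = [0, 0, 3]
r2 m[φ1→rain] = [6, 1, 1]
r2 m[φ1→cld] = [3, 1, 3]
r2 m[φ2→wind] = [0, 0, 6]
r2 m[φ2→fog] = [0, 4, 3]
r2 m[φ3→rain] = [4, 0, 0]
r2 m[φ3→slip] = [0, 0, 2]
r2 m[φ4→cld] = [0, 9, 5]
r2 m[φ5→slip] = [9, 0, 8]
r2 m[φ6→cld] = [5, 3, 3]
r2 m[φ7→rain] = [4, 3, 5]
r2 m[φ8→rain] = [5, 5, 8]
r2 m[rain→φ0] = [19, 9, 14]
r2 m[rain→φ1] = [18, 8, 13]
r2 m[rain→φ3] = [20, 9, 14]
r2 m[rain→φ7] = [20, 6, 9]
r2 m[rain→φ8] = [19, 4, 6]
r2 m[slip→φ3] = [9, 0, 8]
r2 m[slip→φ5] = [0, 0, 2]
r2 m[wind→φ2] = [0, 0, 0]
r2 m[cld→φ1] = [5, 12, 8]
r2 m[cld→φ4] = [8, 4, 6]
r2 m[cld→φ6] = [3, 10, 8]
r2 m[fog→φ0] = [0, 4, 3]
r2 m[fog→φ2] = [0, 0, 3]
r3 m[φ0→rain] = [5, 0, 4]
r3 m[φ0→fog] = [9, 12, 17]
r3 m[φ1→rain] = [13, 11, 8]
r3 m[φ1→cld] = [14, 9, 16]
r3 m[φ2→wind] = [0, 0, 6]
r3 m[φ2→fog] = [0, 4, 3]
r3 m[φ3→rain] = [7, 2, 0]
r3 m[φ3→slip] = [9, 11, 16]
r3 m[φ4→cld] = [0, 9, 5]
r3 m[φ5→slip] = [9, 0, 8]
r3 m[φ6→cld] = [5, 3, 3]
r3 m[φ7→rain] = [4, 3, 5]
r3 m[φ8→rain] = [5, 5, 8]
r3 m[rain→φ0] = [19, 9, 14]
r3 m[rain→φ1] = [18, 8, 13]
r3 m[rain→φ3] = [20, 9, 14]
r3 m[rain→φ7] = [20, 6, 9]
r3 m[rain→φ8] = [19, 4, 6]
r3 m[slip→φ3] = [9, 0, 8]
r3 m[slip→φ5] = [0, 0, 2]
r3 m[wind→φ2] = [0, 0, 0]
r3 m[cld→φ1] = [5, 12, 8]
r3 m[cld→φ4] = [8, 4, 6]
r3 m[cld→φ6] = [3, 10, 8]
r3 m[fog→φ0] = [0, 4, 3]
r3 m[fog→φ2] = [0, 0, 3]
r4 m[φ0→rain] = [5, 0, 4]
r4 m[φ0→fog] = [9, 12, 17]
r4 m[φ1→rain] = [13, 11, 8]
r4 m[φ1→cld] = [14, 9, 16]
r4 m[φ2→wind] = [0, 0, 6]
r4 m[φ2→fog] = [0, 4, 3]
r4 m[φ3→rain] = [7, 2, 0]
r4 m[φ3→slip] = [9, 11, 16]
r4 m[φ4→cld] = [0, 9, 5]
r4 m[φ5→slip] = [9, 0, 8]
r4 m[φ6→cld] = [5, 3, 3]
r4 m[φ7→rain] = [4, 3, 5]
r4 m[φ8→rain] = [5, 5, 8]
r4 m[rain→φ0] = [29, 21, 21]
r4 m[rain→φ1] = [21, 10, 17]
r4 m[rain→φ3] = [27, 19, 25]
r4 m[rain→φ7] = [30, 18, 20]
r4 m[rain→φ8] = [29, 16, 17]
r4 m[slip→φ3] = [9, 0, 8]
r4 m[slip→φ5] = [9, 11, 16]
r4 m[wind→φ2] = [0, 0, 0]
r4 m[cld→φ1] = [5, 12, 8]
r4 m[cld→φ4] = [19, 12, 19]
r4 m[cld→φ6] = [14, 18, 21]
r4 m[fog→φ0] = [0, 4, 3]
r4 m[fog→φ2] = [9, 12, 17]
r5 m[φ0→rain] = [5, 0, 4]
r5 m[φ0→fog] = [21, 21, 24]
r5 m[φ1→rain] = [13, 11, 8]
r5 m[φ1→cld] = [16, 11, 18]
r5 m[φ2→wind] = [9, 9, 15]
r5 m[φ2→fog] = [0, 4, 3]
r5 m[φ3→rain] = [7, 2, 0]
r5 m[φ3→slip] = [19, 21, 26]
r5 m[φ4→cld] = [0, 9, 5]
r5 m[φ5→slip] = [9, 0, 8]
r5 m[φ6→cld] = [5, 3, 3]
r5 m[φ7→rain] = [4, 3, 5]
r5 m[φ8→rain] = [5, 5, 8]
r5 m[rain→φ0] = [29, 21, 21]
r5 m[rain→φ1] = [21, 10, 17]
r5 m[rain→φ3] = [27, 19, 25]
r5 m[rain→φ7] = [30, 18, 20]
r5 m[rain→φ8] = [29, 16, 17]
r5 m[slip→φ3] = [9, 0, 8]
r5 m[slip→φ5] = [9, 11, 16]
r5 m[wind→φ2] = [0, 0, 0]
r5 m[cld→φ1] = [5, 12, 8]
r5 m[cld→φ4] = [19, 12, 19]
r5 m[cld→φ6] = [14, 18, 21]
r5 m[fog→φ0] = [0, 4, 3]
r5 m[fog→φ2] = [9, 12, 17]
r6 m[φ0→rain] = [5, 0, 4]
r6 m[φ0→fog] = [21, 21, 24]
r6 m[φ1→rain] = [13, 11, 8]
r6 m[φ1→cld] = [16, 11, 18]
r6 m[φ2→wind] = [9, 9, 15]
r6 m[φ2→fog] = [0, 4, 3]
r6 m[φ3→rain] = [7, 2, 0]
r6 m[φ3→slip] = [19, 21, 26]
r6 m[φ4→cld] = [0, 9, 5]
r6 m[φ5→slip] = [9, 0, 8]
r6 m[φ6→cld] = [5, 3, 3]
r6 m[φ7→rain] = [4, 3, 5]
r6 m[φ8→rain] = [5, 5, 8]
r6 m[rain→φ0] = [29, 21, 21]
r6 m[rain→φ1] = [21, 10, 17]
r6 m[rain→φ3] = [27, 19, 25]
r6 m[rain→φ7] = [30, 18, 20]
r6 m[rain→φ8] = [29, 16, 17]
r6 m[slip→φ3] = [9, 0, 8]
r6 m[slip→φ5] = [19, 21, 26]
r6 m[wind→φ2] = [0, 0, 0]
r6 m[cld→φ1] = [5, 12, 8]
r6 m[cld→φ4] = [21, 14, 21]
r6 m[cld→φ6] = [16, 20, 23]
r6 m[fog→φ0] = [0, 4, 3]
r6 m[fog→φ2] = [21, 21, 24]
r7 m[φ0→rain] = [5, 0, 4]
r7 m[φ0→fog] = [21, 21, 24]
r7 m[φ1→rain] = [13, 11, 8]
r7 m[φ1→cld] = [16, 11, 18]
r7 m[φ2→wind] = [21, 21, 27]
r7 m[φ2→fog] = [0, 4, 3]
r7 m[φ3→rain] = [7, 2, 0]
r7 m[φ3→slip] = [19, 21, 26]
r7 m[φ4→cld] = [0, 9, 5]
r7 m[φ5→slip] = [9, 0, 8]
r7 m[φ6→cld] = [5, 3, 3]
r7 m[φ7→rain] = [4, 3, 5]
r7 m[φ8→rain] = [5, 5, 8]
r7 m[rain→φ0] = [29, 21, 21]
r7 m[rain→φ1] = [21, 10, 17]
r7 m[rain→φ3] = [27, 19, 25]
r7 m[rain→φ7] = [30, 18, 20]
r7 m[rain→φ8] = [29, 16, 17]
r7 m[slip→φ3] = [9, 0, 8]
r7 m[slip→φ5] = [19, 21, 26]
r7 m[wind→φ2] = [0, 0, 0]
r7 m[cld→φ1] = [5, 12, 8]
r7 m[cld→φ4] = [21, 14, 21]
r7 m[cld→φ6] = [16, 20, 23]
r7 m[fog→φ0] = [0, 4, 3]
r7 m[fog→φ2] = [21, 21, 24]
r8 m[φ0→rain] = [5, 0, 4]
r8 m[φ0→fog] = [21, 21, 24]
r8 m[φ1→rain] = [13, 11, 8]
r8 m[φ1→cld] = [16, 11, 18]
r8 m[φ2→wind] = [21, 21, 27]
r8 m[φ2→fog] = [0, 4, 3]
r8 m[φ3→rain] = [7, 2, 0]
r8 m[φ3→slip] = [19, 21, 26]
r8 m[φ4→cld] = [0, 9, 5]
r8 m[φ5→slip] = [9, 0, 8]
r8 m[φ6→cld] = [5, 3, 3]
r8 m[φ7→rain] = [4, 3, 5]
r8 m[φ8→rain] = [5, 5, 8]
r8 m[rain→φ0] = [29, 21, 21]
r8 m[rain→φ1] = [21, 10, 17]
r8 m[rain→φ3] = [27, 19, 25]
r8 m[rain→φ7] = [30, 18, 20]
r8 m[rain→φ8] = [29, 16, 17]
r8 m[slip→φ3] = [9, 0, 8]
r8 m[slip→φ5] = [19, 21, 26]
r8 m[wind→φ2] = [0, 0, 0]
r8 m[cld→φ1] = [5, 12, 8]
r8 m[cld→φ4] = [21, 14, 21]
r8 m[cld→φ6] = [16, 20, 23]
r8 m[fog→φ0] = [0, 4, 3]
r8 m[fog→φ2] = [21, 21, 24]
fixed point reached at round 8
b[slip] = ⊗ incoming = [28, 21, 34]

b[slip] = [28, 21, 34]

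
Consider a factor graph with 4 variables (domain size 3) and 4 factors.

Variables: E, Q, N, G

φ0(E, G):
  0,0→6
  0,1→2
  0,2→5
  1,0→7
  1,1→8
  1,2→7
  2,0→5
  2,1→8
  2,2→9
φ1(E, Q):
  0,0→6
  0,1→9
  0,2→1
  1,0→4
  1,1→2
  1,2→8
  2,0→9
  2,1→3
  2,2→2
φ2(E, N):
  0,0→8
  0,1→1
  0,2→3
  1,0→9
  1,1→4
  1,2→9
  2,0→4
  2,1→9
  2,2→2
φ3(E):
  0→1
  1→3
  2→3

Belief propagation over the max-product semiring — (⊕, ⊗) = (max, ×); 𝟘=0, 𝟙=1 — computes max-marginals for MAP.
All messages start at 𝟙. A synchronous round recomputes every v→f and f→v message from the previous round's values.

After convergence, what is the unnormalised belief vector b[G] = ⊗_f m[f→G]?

init: all messages = 𝟙 over 3 values
r1 m[φ0→E] = [6, 8, 9]
r1 m[φ0→G] = [7, 8, 9]
r1 m[φ1→E] = [9, 8, 9]
r1 m[φ1→Q] = [9, 9, 8]
r1 m[φ2→E] = [8, 9, 9]
r1 m[φ2→N] = [9, 9, 9]
r1 m[φ3→E] = [1, 3, 3]
r1 m[E→φ0] = [1, 1, 1]
r1 m[E→φ1] = [1, 1, 1]
r1 m[E→φ2] = [1, 1, 1]
r1 m[E→φ3] = [1, 1, 1]
r1 m[Q→φ1] = [1, 1, 1]
r1 m[N→φ2] = [1, 1, 1]
r1 m[G→φ0] = [1, 1, 1]
r2 m[φ0→E] = [6, 8, 9]
r2 m[φ0→G] = [7, 8, 9]
r2 m[φ1→E] = [9, 8, 9]
r2 m[φ1→Q] = [9, 9, 8]
r2 m[φ2→E] = [8, 9, 9]
r2 m[φ2→N] = [9, 9, 9]
r2 m[φ3→E] = [1, 3, 3]
r2 m[E→φ0] = [72, 216, 243]
r2 m[E→φ1] = [48, 216, 243]
r2 m[E→φ2] = [54, 192, 243]
r2 m[E→φ3] = [432, 576, 729]
r2 m[Q→φ1] = [1, 1, 1]
r2 m[N→φ2] = [1, 1, 1]
r2 m[G→φ0] = [1, 1, 1]
r3 m[φ0→E] = [6, 8, 9]
r3 m[φ0→G] = [1512, 1944, 2187]
r3 m[φ1→E] = [9, 8, 9]
r3 m[φ1→Q] = [2187, 729, 1728]
r3 m[φ2→E] = [8, 9, 9]
r3 m[φ2→N] = [1728, 2187, 1728]
r3 m[φ3→E] = [1, 3, 3]
r3 m[E→φ0] = [72, 216, 243]
r3 m[E→φ1] = [48, 216, 243]
r3 m[E→φ2] = [54, 192, 243]
r3 m[E→φ3] = [432, 576, 729]
r3 m[Q→φ1] = [1, 1, 1]
r3 m[N→φ2] = [1, 1, 1]
r3 m[G→φ0] = [1, 1, 1]
r4 m[φ0→E] = [6, 8, 9]
r4 m[φ0→G] = [1512, 1944, 2187]
r4 m[φ1→E] = [9, 8, 9]
r4 m[φ1→Q] = [2187, 729, 1728]
r4 m[φ2→E] = [8, 9, 9]
r4 m[φ2→N] = [1728, 2187, 1728]
r4 m[φ3→E] = [1, 3, 3]
r4 m[E→φ0] = [72, 216, 243]
r4 m[E→φ1] = [48, 216, 243]
r4 m[E→φ2] = [54, 192, 243]
r4 m[E→φ3] = [432, 576, 729]
r4 m[Q→φ1] = [1, 1, 1]
r4 m[N→φ2] = [1, 1, 1]
r4 m[G→φ0] = [1, 1, 1]
fixed point reached at round 4
b[G] = ⊗ incoming = [1512, 1944, 2187]

b[G] = [1512, 1944, 2187]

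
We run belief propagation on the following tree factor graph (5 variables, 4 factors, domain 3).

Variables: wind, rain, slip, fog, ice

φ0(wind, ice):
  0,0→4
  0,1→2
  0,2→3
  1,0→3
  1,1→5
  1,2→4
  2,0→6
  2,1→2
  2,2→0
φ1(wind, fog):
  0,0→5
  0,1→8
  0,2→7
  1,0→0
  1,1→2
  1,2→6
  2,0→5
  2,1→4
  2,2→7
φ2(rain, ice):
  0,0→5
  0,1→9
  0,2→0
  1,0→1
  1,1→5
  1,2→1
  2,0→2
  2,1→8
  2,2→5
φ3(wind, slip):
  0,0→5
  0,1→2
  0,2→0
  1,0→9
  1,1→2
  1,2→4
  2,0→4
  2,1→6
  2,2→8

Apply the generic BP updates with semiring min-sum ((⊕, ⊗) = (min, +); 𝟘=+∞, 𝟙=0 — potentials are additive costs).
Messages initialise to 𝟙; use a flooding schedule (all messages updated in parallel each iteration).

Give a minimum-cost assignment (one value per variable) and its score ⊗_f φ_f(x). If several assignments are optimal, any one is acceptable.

assignment: (wind=1, rain=1, slip=1, fog=0, ice=0); score = 6

init: all messages = 𝟙 over 3 values
r1 m[φ0→wind] = [2, 3, 0]
r1 m[φ0→ice] = [3, 2, 0]
r1 m[φ1→wind] = [5, 0, 4]
r1 m[φ1→fog] = [0, 2, 6]
r1 m[φ2→rain] = [0, 1, 2]
r1 m[φ2→ice] = [1, 5, 0]
r1 m[φ3→wind] = [0, 2, 4]
r1 m[φ3→slip] = [4, 2, 0]
r1 m[wind→φ0] = [0, 0, 0]
r1 m[wind→φ1] = [0, 0, 0]
r1 m[wind→φ3] = [0, 0, 0]
r1 m[rain→φ2] = [0, 0, 0]
r1 m[slip→φ3] = [0, 0, 0]
r1 m[fog→φ1] = [0, 0, 0]
r1 m[ice→φ0] = [0, 0, 0]
r1 m[ice→φ2] = [0, 0, 0]
r2 m[φ0→wind] = [2, 3, 0]
r2 m[φ0→ice] = [3, 2, 0]
r2 m[φ1→wind] = [5, 0, 4]
r2 m[φ1→fog] = [0, 2, 6]
r2 m[φ2→rain] = [0, 1, 2]
r2 m[φ2→ice] = [1, 5, 0]
r2 m[φ3→wind] = [0, 2, 4]
r2 m[φ3→slip] = [4, 2, 0]
r2 m[wind→φ0] = [5, 2, 8]
r2 m[wind→φ1] = [2, 5, 4]
r2 m[wind→φ3] = [7, 3, 4]
r2 m[rain→φ2] = [0, 0, 0]
r2 m[slip→φ3] = [0, 0, 0]
r2 m[fog→φ1] = [0, 0, 0]
r2 m[ice→φ0] = [1, 5, 0]
r2 m[ice→φ2] = [3, 2, 0]
r3 m[φ0→wind] = [3, 4, 0]
r3 m[φ0→ice] = [5, 7, 6]
r3 m[φ1→wind] = [5, 0, 4]
r3 m[φ1→fog] = [5, 7, 9]
r3 m[φ2→rain] = [0, 1, 5]
r3 m[φ2→ice] = [1, 5, 0]
r3 m[φ3→wind] = [0, 2, 4]
r3 m[φ3→slip] = [8, 5, 7]
r3 m[wind→φ0] = [5, 2, 8]
r3 m[wind→φ1] = [2, 5, 4]
r3 m[wind→φ3] = [7, 3, 4]
r3 m[rain→φ2] = [0, 0, 0]
r3 m[slip→φ3] = [0, 0, 0]
r3 m[fog→φ1] = [0, 0, 0]
r3 m[ice→φ0] = [1, 5, 0]
r3 m[ice→φ2] = [3, 2, 0]
r4 m[φ0→wind] = [3, 4, 0]
r4 m[φ0→ice] = [5, 7, 6]
r4 m[φ1→wind] = [5, 0, 4]
r4 m[φ1→fog] = [5, 7, 9]
r4 m[φ2→rain] = [0, 1, 5]
r4 m[φ2→ice] = [1, 5, 0]
r4 m[φ3→wind] = [0, 2, 4]
r4 m[φ3→slip] = [8, 5, 7]
r4 m[wind→φ0] = [5, 2, 8]
r4 m[wind→φ1] = [3, 6, 4]
r4 m[wind→φ3] = [8, 4, 4]
r4 m[rain→φ2] = [0, 0, 0]
r4 m[slip→φ3] = [0, 0, 0]
r4 m[fog→φ1] = [0, 0, 0]
r4 m[ice→φ0] = [1, 5, 0]
r4 m[ice→φ2] = [5, 7, 6]
r5 m[φ0→wind] = [3, 4, 0]
r5 m[φ0→ice] = [5, 7, 6]
r5 m[φ1→wind] = [5, 0, 4]
r5 m[φ1→fog] = [6, 8, 10]
r5 m[φ2→rain] = [6, 6, 7]
r5 m[φ2→ice] = [1, 5, 0]
r5 m[φ3→wind] = [0, 2, 4]
r5 m[φ3→slip] = [8, 6, 8]
r5 m[wind→φ0] = [5, 2, 8]
r5 m[wind→φ1] = [3, 6, 4]
r5 m[wind→φ3] = [8, 4, 4]
r5 m[rain→φ2] = [0, 0, 0]
r5 m[slip→φ3] = [0, 0, 0]
r5 m[fog→φ1] = [0, 0, 0]
r5 m[ice→φ0] = [1, 5, 0]
r5 m[ice→φ2] = [5, 7, 6]
r6 m[φ0→wind] = [3, 4, 0]
r6 m[φ0→ice] = [5, 7, 6]
r6 m[φ1→wind] = [5, 0, 4]
r6 m[φ1→fog] = [6, 8, 10]
r6 m[φ2→rain] = [6, 6, 7]
r6 m[φ2→ice] = [1, 5, 0]
r6 m[φ3→wind] = [0, 2, 4]
r6 m[φ3→slip] = [8, 6, 8]
r6 m[wind→φ0] = [5, 2, 8]
r6 m[wind→φ1] = [3, 6, 4]
r6 m[wind→φ3] = [8, 4, 4]
r6 m[rain→φ2] = [0, 0, 0]
r6 m[slip→φ3] = [0, 0, 0]
r6 m[fog→φ1] = [0, 0, 0]
r6 m[ice→φ0] = [1, 5, 0]
r6 m[ice→φ2] = [5, 7, 6]
fixed point reached at round 6
traceback from wind: (wind=1, rain=1, slip=1, fog=0, ice=0), score=6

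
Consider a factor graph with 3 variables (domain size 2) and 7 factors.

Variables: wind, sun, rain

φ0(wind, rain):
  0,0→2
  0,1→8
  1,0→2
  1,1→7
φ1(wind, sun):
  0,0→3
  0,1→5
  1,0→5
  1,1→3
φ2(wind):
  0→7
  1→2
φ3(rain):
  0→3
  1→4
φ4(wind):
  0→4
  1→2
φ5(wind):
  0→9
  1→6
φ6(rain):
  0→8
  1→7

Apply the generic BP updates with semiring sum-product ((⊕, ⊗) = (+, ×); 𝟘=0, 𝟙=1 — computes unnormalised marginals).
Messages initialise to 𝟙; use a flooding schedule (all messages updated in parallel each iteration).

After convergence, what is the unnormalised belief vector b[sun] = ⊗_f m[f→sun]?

b[sun] = [234912, 360288]

init: all messages = 𝟙 over 2 values
r1 m[φ0→wind] = [10, 9]
r1 m[φ0→rain] = [4, 15]
r1 m[φ1→wind] = [8, 8]
r1 m[φ1→sun] = [8, 8]
r1 m[φ2→wind] = [7, 2]
r1 m[φ3→rain] = [3, 4]
r1 m[φ4→wind] = [4, 2]
r1 m[φ5→wind] = [9, 6]
r1 m[φ6→rain] = [8, 7]
r1 m[wind→φ0] = [1, 1]
r1 m[wind→φ1] = [1, 1]
r1 m[wind→φ2] = [1, 1]
r1 m[wind→φ4] = [1, 1]
r1 m[wind→φ5] = [1, 1]
r1 m[sun→φ1] = [1, 1]
r1 m[rain→φ0] = [1, 1]
r1 m[rain→φ3] = [1, 1]
r1 m[rain→φ6] = [1, 1]
r2 m[φ0→wind] = [10, 9]
r2 m[φ0→rain] = [4, 15]
r2 m[φ1→wind] = [8, 8]
r2 m[φ1→sun] = [8, 8]
r2 m[φ2→wind] = [7, 2]
r2 m[φ3→rain] = [3, 4]
r2 m[φ4→wind] = [4, 2]
r2 m[φ5→wind] = [9, 6]
r2 m[φ6→rain] = [8, 7]
r2 m[wind→φ0] = [2016, 192]
r2 m[wind→φ1] = [2520, 216]
r2 m[wind→φ2] = [2880, 864]
r2 m[wind→φ4] = [5040, 864]
r2 m[wind→φ5] = [2240, 288]
r2 m[sun→φ1] = [1, 1]
r2 m[rain→φ0] = [24, 28]
r2 m[rain→φ3] = [32, 105]
r2 m[rain→φ6] = [12, 60]
r3 m[φ0→wind] = [272, 244]
r3 m[φ0→rain] = [4416, 17472]
r3 m[φ1→wind] = [8, 8]
r3 m[φ1→sun] = [8640, 13248]
r3 m[φ2→wind] = [7, 2]
r3 m[φ3→rain] = [3, 4]
r3 m[φ4→wind] = [4, 2]
r3 m[φ5→wind] = [9, 6]
r3 m[φ6→rain] = [8, 7]
r3 m[wind→φ0] = [2016, 192]
r3 m[wind→φ1] = [2520, 216]
r3 m[wind→φ2] = [2880, 864]
r3 m[wind→φ4] = [5040, 864]
r3 m[wind→φ5] = [2240, 288]
r3 m[sun→φ1] = [1, 1]
r3 m[rain→φ0] = [24, 28]
r3 m[rain→φ3] = [32, 105]
r3 m[rain→φ6] = [12, 60]
r4 m[φ0→wind] = [272, 244]
r4 m[φ0→rain] = [4416, 17472]
r4 m[φ1→wind] = [8, 8]
r4 m[φ1→sun] = [8640, 13248]
r4 m[φ2→wind] = [7, 2]
r4 m[φ3→rain] = [3, 4]
r4 m[φ4→wind] = [4, 2]
r4 m[φ5→wind] = [9, 6]
r4 m[φ6→rain] = [8, 7]
r4 m[wind→φ0] = [2016, 192]
r4 m[wind→φ1] = [68544, 5856]
r4 m[wind→φ2] = [78336, 23424]
r4 m[wind→φ4] = [137088, 23424]
r4 m[wind→φ5] = [60928, 7808]
r4 m[sun→φ1] = [1, 1]
r4 m[rain→φ0] = [24, 28]
r4 m[rain→φ3] = [35328, 122304]
r4 m[rain→φ6] = [13248, 69888]
r5 m[φ0→wind] = [272, 244]
r5 m[φ0→rain] = [4416, 17472]
r5 m[φ1→wind] = [8, 8]
r5 m[φ1→sun] = [234912, 360288]
r5 m[φ2→wind] = [7, 2]
r5 m[φ3→rain] = [3, 4]
r5 m[φ4→wind] = [4, 2]
r5 m[φ5→wind] = [9, 6]
r5 m[φ6→rain] = [8, 7]
r5 m[wind→φ0] = [2016, 192]
r5 m[wind→φ1] = [68544, 5856]
r5 m[wind→φ2] = [78336, 23424]
r5 m[wind→φ4] = [137088, 23424]
r5 m[wind→φ5] = [60928, 7808]
r5 m[sun→φ1] = [1, 1]
r5 m[rain→φ0] = [24, 28]
r5 m[rain→φ3] = [35328, 122304]
r5 m[rain→φ6] = [13248, 69888]
r6 m[φ0→wind] = [272, 244]
r6 m[φ0→rain] = [4416, 17472]
r6 m[φ1→wind] = [8, 8]
r6 m[φ1→sun] = [234912, 360288]
r6 m[φ2→wind] = [7, 2]
r6 m[φ3→rain] = [3, 4]
r6 m[φ4→wind] = [4, 2]
r6 m[φ5→wind] = [9, 6]
r6 m[φ6→rain] = [8, 7]
r6 m[wind→φ0] = [2016, 192]
r6 m[wind→φ1] = [68544, 5856]
r6 m[wind→φ2] = [78336, 23424]
r6 m[wind→φ4] = [137088, 23424]
r6 m[wind→φ5] = [60928, 7808]
r6 m[sun→φ1] = [1, 1]
r6 m[rain→φ0] = [24, 28]
r6 m[rain→φ3] = [35328, 122304]
r6 m[rain→φ6] = [13248, 69888]
fixed point reached at round 6
b[sun] = ⊗ incoming = [234912, 360288]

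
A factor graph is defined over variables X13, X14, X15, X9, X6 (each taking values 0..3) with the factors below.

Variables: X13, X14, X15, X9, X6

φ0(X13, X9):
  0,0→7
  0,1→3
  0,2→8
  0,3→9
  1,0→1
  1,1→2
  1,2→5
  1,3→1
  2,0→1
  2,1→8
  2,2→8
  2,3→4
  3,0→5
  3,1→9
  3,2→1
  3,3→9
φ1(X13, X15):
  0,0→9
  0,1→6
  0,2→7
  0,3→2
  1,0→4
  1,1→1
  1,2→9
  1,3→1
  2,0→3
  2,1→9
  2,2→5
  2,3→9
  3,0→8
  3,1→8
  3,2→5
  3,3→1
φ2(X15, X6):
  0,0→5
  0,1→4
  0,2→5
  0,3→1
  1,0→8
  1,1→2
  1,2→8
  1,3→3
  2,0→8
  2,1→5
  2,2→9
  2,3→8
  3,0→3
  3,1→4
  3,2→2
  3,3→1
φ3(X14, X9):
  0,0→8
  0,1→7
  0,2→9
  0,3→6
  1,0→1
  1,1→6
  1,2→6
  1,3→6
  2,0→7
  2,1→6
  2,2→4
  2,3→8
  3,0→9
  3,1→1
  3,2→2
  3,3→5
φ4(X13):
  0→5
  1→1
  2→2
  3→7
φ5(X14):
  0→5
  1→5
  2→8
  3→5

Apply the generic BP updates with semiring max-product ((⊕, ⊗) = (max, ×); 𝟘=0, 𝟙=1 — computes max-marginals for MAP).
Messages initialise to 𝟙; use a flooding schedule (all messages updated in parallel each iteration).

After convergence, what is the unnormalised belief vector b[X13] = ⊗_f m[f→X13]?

init: all messages = 𝟙 over 4 values
r1 m[φ0→X13] = [9, 5, 8, 9]
r1 m[φ0→X9] = [7, 9, 8, 9]
r1 m[φ1→X13] = [9, 9, 9, 8]
r1 m[φ1→X15] = [9, 9, 9, 9]
r1 m[φ2→X15] = [5, 8, 9, 4]
r1 m[φ2→X6] = [8, 5, 9, 8]
r1 m[φ3→X14] = [9, 6, 8, 9]
r1 m[φ3→X9] = [9, 7, 9, 8]
r1 m[φ4→X13] = [5, 1, 2, 7]
r1 m[φ5→X14] = [5, 5, 8, 5]
r1 m[X13→φ0] = [1, 1, 1, 1]
r1 m[X13→φ1] = [1, 1, 1, 1]
r1 m[X13→φ4] = [1, 1, 1, 1]
r1 m[X14→φ3] = [1, 1, 1, 1]
r1 m[X14→φ5] = [1, 1, 1, 1]
r1 m[X15→φ1] = [1, 1, 1, 1]
r1 m[X15→φ2] = [1, 1, 1, 1]
r1 m[X9→φ0] = [1, 1, 1, 1]
r1 m[X9→φ3] = [1, 1, 1, 1]
r1 m[X6→φ2] = [1, 1, 1, 1]
r2 m[φ0→X13] = [9, 5, 8, 9]
r2 m[φ0→X9] = [7, 9, 8, 9]
r2 m[φ1→X13] = [9, 9, 9, 8]
r2 m[φ1→X15] = [9, 9, 9, 9]
r2 m[φ2→X15] = [5, 8, 9, 4]
r2 m[φ2→X6] = [8, 5, 9, 8]
r2 m[φ3→X14] = [9, 6, 8, 9]
r2 m[φ3→X9] = [9, 7, 9, 8]
r2 m[φ4→X13] = [5, 1, 2, 7]
r2 m[φ5→X14] = [5, 5, 8, 5]
r2 m[X13→φ0] = [45, 9, 18, 56]
r2 m[X13→φ1] = [45, 5, 16, 63]
r2 m[X13→φ4] = [81, 45, 72, 72]
r2 m[X14→φ3] = [5, 5, 8, 5]
r2 m[X14→φ5] = [9, 6, 8, 9]
r2 m[X15→φ1] = [5, 8, 9, 4]
r2 m[X15→φ2] = [9, 9, 9, 9]
r2 m[X9→φ0] = [9, 7, 9, 8]
r2 m[X9→φ3] = [7, 9, 8, 9]
r2 m[X6→φ2] = [1, 1, 1, 1]
r3 m[φ0→X13] = [72, 45, 72, 72]
r3 m[φ0→X9] = [315, 504, 360, 504]
r3 m[φ1→X13] = [63, 81, 72, 64]
r3 m[φ1→X15] = [504, 504, 315, 144]
r3 m[φ2→X15] = [5, 8, 9, 4]
r3 m[φ2→X6] = [72, 45, 81, 72]
r3 m[φ3→X14] = [72, 54, 72, 63]
r3 m[φ3→X9] = [56, 48, 45, 64]
r3 m[φ4→X13] = [5, 1, 2, 7]
r3 m[φ5→X14] = [5, 5, 8, 5]
r3 m[X13→φ0] = [45, 9, 18, 56]
r3 m[X13→φ1] = [45, 5, 16, 63]
r3 m[X13→φ4] = [81, 45, 72, 72]
r3 m[X14→φ3] = [5, 5, 8, 5]
r3 m[X14→φ5] = [9, 6, 8, 9]
r3 m[X15→φ1] = [5, 8, 9, 4]
r3 m[X15→φ2] = [9, 9, 9, 9]
r3 m[X9→φ0] = [9, 7, 9, 8]
r3 m[X9→φ3] = [7, 9, 8, 9]
r3 m[X6→φ2] = [1, 1, 1, 1]
r4 m[φ0→X13] = [72, 45, 72, 72]
r4 m[φ0→X9] = [315, 504, 360, 504]
r4 m[φ1→X13] = [63, 81, 72, 64]
r4 m[φ1→X15] = [504, 504, 315, 144]
r4 m[φ2→X15] = [5, 8, 9, 4]
r4 m[φ2→X6] = [72, 45, 81, 72]
r4 m[φ3→X14] = [72, 54, 72, 63]
r4 m[φ3→X9] = [56, 48, 45, 64]
r4 m[φ4→X13] = [5, 1, 2, 7]
r4 m[φ5→X14] = [5, 5, 8, 5]
r4 m[X13→φ0] = [315, 81, 144, 448]
r4 m[X13→φ1] = [360, 45, 144, 504]
r4 m[X13→φ4] = [4536, 3645, 5184, 4608]
r4 m[X14→φ3] = [5, 5, 8, 5]
r4 m[X14→φ5] = [72, 54, 72, 63]
r4 m[X15→φ1] = [5, 8, 9, 4]
r4 m[X15→φ2] = [504, 504, 315, 144]
r4 m[X9→φ0] = [56, 48, 45, 64]
r4 m[X9→φ3] = [315, 504, 360, 504]
r4 m[X6→φ2] = [1, 1, 1, 1]
r5 m[φ0→X13] = [576, 225, 384, 576]
r5 m[φ0→X9] = [2240, 4032, 2520, 4032]
r5 m[φ1→X13] = [63, 81, 72, 64]
r5 m[φ1→X15] = [4032, 4032, 2520, 1296]
r5 m[φ2→X15] = [5, 8, 9, 4]
r5 m[φ2→X6] = [4032, 2016, 4032, 2520]
r5 m[φ3→X14] = [3528, 3024, 4032, 2835]
r5 m[φ3→X9] = [56, 48, 45, 64]
r5 m[φ4→X13] = [5, 1, 2, 7]
r5 m[φ5→X14] = [5, 5, 8, 5]
r5 m[X13→φ0] = [315, 81, 144, 448]
r5 m[X13→φ1] = [360, 45, 144, 504]
r5 m[X13→φ4] = [4536, 3645, 5184, 4608]
r5 m[X14→φ3] = [5, 5, 8, 5]
r5 m[X14→φ5] = [72, 54, 72, 63]
r5 m[X15→φ1] = [5, 8, 9, 4]
r5 m[X15→φ2] = [504, 504, 315, 144]
r5 m[X9→φ0] = [56, 48, 45, 64]
r5 m[X9→φ3] = [315, 504, 360, 504]
r5 m[X6→φ2] = [1, 1, 1, 1]
r6 m[φ0→X13] = [576, 225, 384, 576]
r6 m[φ0→X9] = [2240, 4032, 2520, 4032]
r6 m[φ1→X13] = [63, 81, 72, 64]
r6 m[φ1→X15] = [4032, 4032, 2520, 1296]
r6 m[φ2→X15] = [5, 8, 9, 4]
r6 m[φ2→X6] = [4032, 2016, 4032, 2520]
r6 m[φ3→X14] = [3528, 3024, 4032, 2835]
r6 m[φ3→X9] = [56, 48, 45, 64]
r6 m[φ4→X13] = [5, 1, 2, 7]
r6 m[φ5→X14] = [5, 5, 8, 5]
r6 m[X13→φ0] = [315, 81, 144, 448]
r6 m[X13→φ1] = [2880, 225, 768, 4032]
r6 m[X13→φ4] = [36288, 18225, 27648, 36864]
r6 m[X14→φ3] = [5, 5, 8, 5]
r6 m[X14→φ5] = [3528, 3024, 4032, 2835]
r6 m[X15→φ1] = [5, 8, 9, 4]
r6 m[X15→φ2] = [4032, 4032, 2520, 1296]
r6 m[X9→φ0] = [56, 48, 45, 64]
r6 m[X9→φ3] = [2240, 4032, 2520, 4032]
r6 m[X6→φ2] = [1, 1, 1, 1]
r7 m[φ0→X13] = [576, 225, 384, 576]
r7 m[φ0→X9] = [2240, 4032, 2520, 4032]
r7 m[φ1→X13] = [63, 81, 72, 64]
r7 m[φ1→X15] = [32256, 32256, 20160, 6912]
r7 m[φ2→X15] = [5, 8, 9, 4]
r7 m[φ2→X6] = [32256, 16128, 32256, 20160]
r7 m[φ3→X14] = [28224, 24192, 32256, 20160]
r7 m[φ3→X9] = [56, 48, 45, 64]
r7 m[φ4→X13] = [5, 1, 2, 7]
r7 m[φ5→X14] = [5, 5, 8, 5]
r7 m[X13→φ0] = [315, 81, 144, 448]
r7 m[X13→φ1] = [2880, 225, 768, 4032]
r7 m[X13→φ4] = [36288, 18225, 27648, 36864]
r7 m[X14→φ3] = [5, 5, 8, 5]
r7 m[X14→φ5] = [3528, 3024, 4032, 2835]
r7 m[X15→φ1] = [5, 8, 9, 4]
r7 m[X15→φ2] = [4032, 4032, 2520, 1296]
r7 m[X9→φ0] = [56, 48, 45, 64]
r7 m[X9→φ3] = [2240, 4032, 2520, 4032]
r7 m[X6→φ2] = [1, 1, 1, 1]
r8 m[φ0→X13] = [576, 225, 384, 576]
r8 m[φ0→X9] = [2240, 4032, 2520, 4032]
r8 m[φ1→X13] = [63, 81, 72, 64]
r8 m[φ1→X15] = [32256, 32256, 20160, 6912]
r8 m[φ2→X15] = [5, 8, 9, 4]
r8 m[φ2→X6] = [32256, 16128, 32256, 20160]
r8 m[φ3→X14] = [28224, 24192, 32256, 20160]
r8 m[φ3→X9] = [56, 48, 45, 64]
r8 m[φ4→X13] = [5, 1, 2, 7]
r8 m[φ5→X14] = [5, 5, 8, 5]
r8 m[X13→φ0] = [315, 81, 144, 448]
r8 m[X13→φ1] = [2880, 225, 768, 4032]
r8 m[X13→φ4] = [36288, 18225, 27648, 36864]
r8 m[X14→φ3] = [5, 5, 8, 5]
r8 m[X14→φ5] = [28224, 24192, 32256, 20160]
r8 m[X15→φ1] = [5, 8, 9, 4]
r8 m[X15→φ2] = [32256, 32256, 20160, 6912]
r8 m[X9→φ0] = [56, 48, 45, 64]
r8 m[X9→φ3] = [2240, 4032, 2520, 4032]
r8 m[X6→φ2] = [1, 1, 1, 1]
r9 m[φ0→X13] = [576, 225, 384, 576]
r9 m[φ0→X9] = [2240, 4032, 2520, 4032]
r9 m[φ1→X13] = [63, 81, 72, 64]
r9 m[φ1→X15] = [32256, 32256, 20160, 6912]
r9 m[φ2→X15] = [5, 8, 9, 4]
r9 m[φ2→X6] = [258048, 129024, 258048, 161280]
r9 m[φ3→X14] = [28224, 24192, 32256, 20160]
r9 m[φ3→X9] = [56, 48, 45, 64]
r9 m[φ4→X13] = [5, 1, 2, 7]
r9 m[φ5→X14] = [5, 5, 8, 5]
r9 m[X13→φ0] = [315, 81, 144, 448]
r9 m[X13→φ1] = [2880, 225, 768, 4032]
r9 m[X13→φ4] = [36288, 18225, 27648, 36864]
r9 m[X14→φ3] = [5, 5, 8, 5]
r9 m[X14→φ5] = [28224, 24192, 32256, 20160]
r9 m[X15→φ1] = [5, 8, 9, 4]
r9 m[X15→φ2] = [32256, 32256, 20160, 6912]
r9 m[X9→φ0] = [56, 48, 45, 64]
r9 m[X9→φ3] = [2240, 4032, 2520, 4032]
r9 m[X6→φ2] = [1, 1, 1, 1]
r10 m[φ0→X13] = [576, 225, 384, 576]
r10 m[φ0→X9] = [2240, 4032, 2520, 4032]
r10 m[φ1→X13] = [63, 81, 72, 64]
r10 m[φ1→X15] = [32256, 32256, 20160, 6912]
r10 m[φ2→X15] = [5, 8, 9, 4]
r10 m[φ2→X6] = [258048, 129024, 258048, 161280]
r10 m[φ3→X14] = [28224, 24192, 32256, 20160]
r10 m[φ3→X9] = [56, 48, 45, 64]
r10 m[φ4→X13] = [5, 1, 2, 7]
r10 m[φ5→X14] = [5, 5, 8, 5]
r10 m[X13→φ0] = [315, 81, 144, 448]
r10 m[X13→φ1] = [2880, 225, 768, 4032]
r10 m[X13→φ4] = [36288, 18225, 27648, 36864]
r10 m[X14→φ3] = [5, 5, 8, 5]
r10 m[X14→φ5] = [28224, 24192, 32256, 20160]
r10 m[X15→φ1] = [5, 8, 9, 4]
r10 m[X15→φ2] = [32256, 32256, 20160, 6912]
r10 m[X9→φ0] = [56, 48, 45, 64]
r10 m[X9→φ3] = [2240, 4032, 2520, 4032]
r10 m[X6→φ2] = [1, 1, 1, 1]
fixed point reached at round 10
b[X13] = ⊗ incoming = [181440, 18225, 55296, 258048]

b[X13] = [181440, 18225, 55296, 258048]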